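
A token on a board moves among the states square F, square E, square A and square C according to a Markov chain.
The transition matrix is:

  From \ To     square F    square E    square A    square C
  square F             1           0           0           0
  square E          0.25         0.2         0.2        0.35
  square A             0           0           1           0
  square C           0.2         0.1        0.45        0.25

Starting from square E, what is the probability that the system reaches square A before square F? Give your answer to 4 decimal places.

0.5442

Let h(s) be the probability of absorption at square A starting from transient state s. Then h(square A) = 1 and h(square F) = 0. By first-step analysis:
h(square E) = 0.25·0 + 0.2·h(square E) + 0.2·1 + 0.35·h(square C)
h(square C) = 0.2·0 + 0.1·h(square E) + 0.45·1 + 0.25·h(square C)
Solving: h(square E) = 0.5442, h(square C) = 0.6726.
Starting from square E, the probability is 0.5442.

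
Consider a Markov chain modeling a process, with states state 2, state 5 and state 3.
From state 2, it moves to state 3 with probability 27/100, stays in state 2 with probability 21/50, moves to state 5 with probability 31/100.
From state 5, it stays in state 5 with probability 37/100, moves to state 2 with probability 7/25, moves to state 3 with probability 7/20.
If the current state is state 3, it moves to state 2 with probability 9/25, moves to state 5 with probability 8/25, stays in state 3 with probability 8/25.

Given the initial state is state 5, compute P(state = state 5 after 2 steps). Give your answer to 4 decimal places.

Sum over the intermediate state after 1 step:
P = P(state 5→state 2)·P(state 2→state 5) + P(state 5→state 5)·P(state 5→state 5) + P(state 5→state 3)·P(state 3→state 5)
  = 0.28×0.31 + 0.37×0.37 + 0.35×0.32
  = 0.0868 + 0.1369 + 0.1120 = 0.3357

0.3357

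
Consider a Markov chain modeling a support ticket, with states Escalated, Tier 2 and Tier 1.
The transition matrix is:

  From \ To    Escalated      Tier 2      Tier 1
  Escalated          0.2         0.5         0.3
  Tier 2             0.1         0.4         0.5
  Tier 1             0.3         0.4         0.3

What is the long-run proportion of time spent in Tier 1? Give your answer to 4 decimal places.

Let the stationary distribution be π with π = πP and π_1 + π_2 + π_3 = 1.
π_1 = 0.2·π_1 + 0.1·π_2 + 0.3·π_3
π_2 = 0.5·π_1 + 0.4·π_2 + 0.4·π_3
Solving with the normalization constraint gives π = (0.1964, 0.4196, 0.3839).
So the stationary probability of Tier 1 is 0.3839.

0.3839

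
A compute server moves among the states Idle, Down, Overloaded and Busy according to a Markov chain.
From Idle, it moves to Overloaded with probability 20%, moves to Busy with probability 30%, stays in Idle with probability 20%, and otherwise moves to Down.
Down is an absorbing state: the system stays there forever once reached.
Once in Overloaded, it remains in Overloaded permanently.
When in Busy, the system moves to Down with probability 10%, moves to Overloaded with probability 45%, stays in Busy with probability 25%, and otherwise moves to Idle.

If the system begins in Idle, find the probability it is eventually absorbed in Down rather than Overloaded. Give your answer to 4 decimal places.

Let h(s) be the probability of absorption at Down starting from transient state s. Then h(Down) = 1 and h(Overloaded) = 0. By first-step analysis:
h(Idle) = 0.2·h(Idle) + 0.3·1 + 0.2·0 + 0.3·h(Busy)
h(Busy) = 0.2·h(Idle) + 0.1·1 + 0.45·0 + 0.25·h(Busy)
Solving: h(Idle) = 0.4722, h(Busy) = 0.2593.
Starting from Idle, the probability is 0.4722.

0.4722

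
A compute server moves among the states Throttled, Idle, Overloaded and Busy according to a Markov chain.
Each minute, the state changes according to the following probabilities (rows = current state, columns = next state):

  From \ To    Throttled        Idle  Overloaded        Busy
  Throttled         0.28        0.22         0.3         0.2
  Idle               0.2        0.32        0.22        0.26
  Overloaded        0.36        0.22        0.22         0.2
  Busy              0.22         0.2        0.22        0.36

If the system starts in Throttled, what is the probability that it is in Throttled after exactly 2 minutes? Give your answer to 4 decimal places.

0.2744

Propagate the distribution vector 2 minutes from Throttled.
After 0 minutes: (1.0000, 0.0000, 0.0000, 0.0000)
After 1 minute: (0.2800, 0.2200, 0.3000, 0.2000)
After 2 minutes: (0.2744, 0.2380, 0.2424, 0.2452)
P(in Throttled after 2 minutes) = 0.2744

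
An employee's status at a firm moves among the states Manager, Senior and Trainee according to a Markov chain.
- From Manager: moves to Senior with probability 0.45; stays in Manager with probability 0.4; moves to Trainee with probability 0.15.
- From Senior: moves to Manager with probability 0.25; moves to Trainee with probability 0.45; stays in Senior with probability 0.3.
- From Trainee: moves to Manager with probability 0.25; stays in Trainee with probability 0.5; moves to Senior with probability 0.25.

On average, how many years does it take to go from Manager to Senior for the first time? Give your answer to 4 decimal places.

2.4762

Let t(s) be the expected number of years to first reach Senior from state s, with t(Senior) = 0. Conditioning on the first year:
t(Manager) = 1 + 0.4·t(Manager) + 0.15·t(Trainee)
t(Trainee) = 1 + 0.25·t(Manager) + 0.5·t(Trainee)
Solving: t(Manager) = 2.4762, t(Trainee) = 3.2381.
Expected years from Manager to Senior: 2.4762.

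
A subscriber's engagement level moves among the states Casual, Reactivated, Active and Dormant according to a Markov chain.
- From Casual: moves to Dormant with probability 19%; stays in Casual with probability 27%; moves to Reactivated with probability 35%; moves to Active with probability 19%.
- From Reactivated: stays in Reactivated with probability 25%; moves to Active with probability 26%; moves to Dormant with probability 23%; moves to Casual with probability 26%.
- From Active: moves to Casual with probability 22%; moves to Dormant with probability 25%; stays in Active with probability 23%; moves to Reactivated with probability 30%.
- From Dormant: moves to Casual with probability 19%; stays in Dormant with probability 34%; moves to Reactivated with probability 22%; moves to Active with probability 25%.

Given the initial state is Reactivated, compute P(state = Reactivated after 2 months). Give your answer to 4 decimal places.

0.2821

Propagate the distribution vector 2 months from Reactivated.
After 0 months: (0.0000, 1.0000, 0.0000, 0.0000)
After 1 month: (0.2600, 0.2500, 0.2600, 0.2300)
After 2 months: (0.2361, 0.2821, 0.2317, 0.2501)
P(in Reactivated after 2 months) = 0.2821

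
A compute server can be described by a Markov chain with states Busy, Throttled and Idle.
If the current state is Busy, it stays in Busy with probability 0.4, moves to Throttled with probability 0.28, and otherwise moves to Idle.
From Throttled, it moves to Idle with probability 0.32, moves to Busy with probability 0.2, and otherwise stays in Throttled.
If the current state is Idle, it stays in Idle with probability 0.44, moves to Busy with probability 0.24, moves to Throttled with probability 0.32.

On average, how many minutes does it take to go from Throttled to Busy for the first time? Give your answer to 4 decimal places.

4.6610

Let t(s) be the expected number of minutes to first reach Busy from state s, with t(Busy) = 0. Conditioning on the first minute:
t(Throttled) = 1 + 0.48·t(Throttled) + 0.32·t(Idle)
t(Idle) = 1 + 0.32·t(Throttled) + 0.44·t(Idle)
Solving: t(Throttled) = 4.6610, t(Idle) = 4.4492.
Expected minutes from Throttled to Busy: 4.6610.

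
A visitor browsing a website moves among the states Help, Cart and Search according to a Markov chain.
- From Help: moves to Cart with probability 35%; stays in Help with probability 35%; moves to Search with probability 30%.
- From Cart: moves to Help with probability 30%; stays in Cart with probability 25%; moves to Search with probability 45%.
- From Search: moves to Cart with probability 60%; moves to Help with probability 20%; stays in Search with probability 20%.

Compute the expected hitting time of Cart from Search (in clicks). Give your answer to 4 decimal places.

Let t(s) be the expected number of clicks to first reach Cart from state s, with t(Cart) = 0. Conditioning on the first click:
t(Help) = 1 + 0.35·t(Help) + 0.3·t(Search)
t(Search) = 1 + 0.2·t(Help) + 0.2·t(Search)
Solving: t(Help) = 2.3913, t(Search) = 1.8478.
Expected clicks from Search to Cart: 1.8478.

1.8478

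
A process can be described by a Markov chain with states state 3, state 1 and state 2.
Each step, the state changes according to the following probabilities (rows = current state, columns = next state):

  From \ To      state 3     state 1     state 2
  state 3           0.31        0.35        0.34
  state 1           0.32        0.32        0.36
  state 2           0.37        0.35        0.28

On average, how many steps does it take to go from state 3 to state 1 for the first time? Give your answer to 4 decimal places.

2.8571

Let t(s) be the expected number of steps to first reach state 1 from state s, with t(state 1) = 0. Conditioning on the first step:
t(state 3) = 1 + 0.31·t(state 3) + 0.34·t(state 2)
t(state 2) = 1 + 0.37·t(state 3) + 0.28·t(state 2)
Solving: t(state 3) = 2.8571, t(state 2) = 2.8571.
Expected steps from state 3 to state 1: 2.8571.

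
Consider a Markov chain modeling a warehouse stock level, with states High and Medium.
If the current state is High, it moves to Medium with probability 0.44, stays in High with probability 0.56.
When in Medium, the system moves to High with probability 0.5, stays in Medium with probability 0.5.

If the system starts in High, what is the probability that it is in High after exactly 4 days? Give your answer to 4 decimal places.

Propagate the distribution vector 4 days from High.
After 0 days: (1.0000, 0.0000)
After 1 day: (0.5600, 0.4400)
After 2 days: (0.5336, 0.4664)
After 3 days: (0.5320, 0.4680)
After 4 days: (0.5319, 0.4681)
P(in High after 4 days) = 0.5319

0.5319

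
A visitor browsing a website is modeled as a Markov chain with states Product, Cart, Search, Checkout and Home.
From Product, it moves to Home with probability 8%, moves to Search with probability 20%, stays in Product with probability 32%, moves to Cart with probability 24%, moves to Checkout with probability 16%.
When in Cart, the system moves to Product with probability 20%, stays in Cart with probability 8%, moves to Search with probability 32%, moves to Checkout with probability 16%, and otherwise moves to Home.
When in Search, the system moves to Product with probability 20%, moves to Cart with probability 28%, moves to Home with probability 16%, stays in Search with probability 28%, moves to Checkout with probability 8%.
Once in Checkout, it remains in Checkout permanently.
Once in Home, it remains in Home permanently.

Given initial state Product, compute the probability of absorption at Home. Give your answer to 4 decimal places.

0.4886

Let h(s) be the probability of absorption at Home starting from transient state s. Then h(Home) = 1 and h(Checkout) = 0. By first-step analysis:
h(Product) = 0.32·h(Product) + 0.24·h(Cart) + 0.2·h(Search) + 0.16·0 + 0.08·1
h(Cart) = 0.2·h(Product) + 0.08·h(Cart) + 0.32·h(Search) + 0.16·0 + 0.24·1
h(Search) = 0.2·h(Product) + 0.28·h(Cart) + 0.28·h(Search) + 0.08·0 + 0.16·1
Solving: h(Product) = 0.4886, h(Cart) = 0.5685, h(Search) = 0.5790.
Starting from Product, the probability is 0.4886.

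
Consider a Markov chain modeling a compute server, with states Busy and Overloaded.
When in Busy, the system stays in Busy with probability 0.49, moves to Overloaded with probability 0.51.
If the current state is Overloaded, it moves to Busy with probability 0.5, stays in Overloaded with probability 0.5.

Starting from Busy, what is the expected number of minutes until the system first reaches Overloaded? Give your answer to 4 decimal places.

Let t(s) be the expected number of minutes to first reach Overloaded from state s, with t(Overloaded) = 0. Conditioning on the first minute:
t(Busy) = 1 + 0.49·t(Busy)
Solving: t(Busy) = 1.9608.
Expected minutes from Busy to Overloaded: 1.9608.

1.9608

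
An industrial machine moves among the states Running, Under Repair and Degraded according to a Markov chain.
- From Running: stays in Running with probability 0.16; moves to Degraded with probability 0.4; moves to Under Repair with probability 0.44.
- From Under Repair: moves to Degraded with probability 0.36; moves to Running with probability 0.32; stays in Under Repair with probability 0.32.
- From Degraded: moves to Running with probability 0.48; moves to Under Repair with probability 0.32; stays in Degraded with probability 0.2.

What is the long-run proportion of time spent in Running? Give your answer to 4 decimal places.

Let the stationary distribution be π with π = πP and π_1 + π_2 + π_3 = 1.
π_1 = 0.16·π_1 + 0.32·π_2 + 0.48·π_3
π_2 = 0.44·π_1 + 0.32·π_2 + 0.32·π_3
Solving with the normalization constraint gives π = (0.3202, 0.3584, 0.3214).
So the stationary probability of Running is 0.3202.

0.3202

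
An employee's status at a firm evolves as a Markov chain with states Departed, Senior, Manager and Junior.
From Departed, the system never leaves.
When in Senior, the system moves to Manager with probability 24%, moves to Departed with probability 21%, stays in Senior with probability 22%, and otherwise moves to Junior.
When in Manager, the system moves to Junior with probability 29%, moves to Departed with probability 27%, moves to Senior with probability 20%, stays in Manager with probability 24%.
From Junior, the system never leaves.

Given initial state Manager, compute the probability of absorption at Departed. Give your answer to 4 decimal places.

Let h(s) be the probability of absorption at Departed starting from transient state s. Then h(Departed) = 1 and h(Junior) = 0. By first-step analysis:
h(Senior) = 0.21·1 + 0.22·h(Senior) + 0.24·h(Manager) + 0.33·0
h(Manager) = 0.27·1 + 0.2·h(Senior) + 0.24·h(Manager) + 0.29·0
Solving: h(Senior) = 0.4119, h(Manager) = 0.4637.
Starting from Manager, the probability is 0.4637.

0.4637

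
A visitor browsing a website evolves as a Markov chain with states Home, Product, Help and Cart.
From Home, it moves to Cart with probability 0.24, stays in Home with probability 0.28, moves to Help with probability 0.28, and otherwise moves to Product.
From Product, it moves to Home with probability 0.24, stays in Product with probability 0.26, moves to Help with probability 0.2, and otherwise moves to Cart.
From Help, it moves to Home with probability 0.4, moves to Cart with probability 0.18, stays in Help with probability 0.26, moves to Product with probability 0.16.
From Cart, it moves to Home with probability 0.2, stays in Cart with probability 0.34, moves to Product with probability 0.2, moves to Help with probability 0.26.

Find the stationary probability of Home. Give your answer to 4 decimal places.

0.2813

Let the stationary distribution be π with π = πP and π_1 + π_2 + π_3 + π_4 = 1.
π_1 = 0.28·π_1 + 0.24·π_2 + 0.4·π_3 + 0.2·π_4
π_2 = 0.2·π_1 + 0.26·π_2 + 0.16·π_3 + 0.2·π_4
π_3 = 0.28·π_1 + 0.2·π_2 + 0.26·π_3 + 0.26·π_4
Solving with the normalization constraint gives π = (0.2813, 0.2020, 0.2535, 0.2632).
So the stationary probability of Home is 0.2813.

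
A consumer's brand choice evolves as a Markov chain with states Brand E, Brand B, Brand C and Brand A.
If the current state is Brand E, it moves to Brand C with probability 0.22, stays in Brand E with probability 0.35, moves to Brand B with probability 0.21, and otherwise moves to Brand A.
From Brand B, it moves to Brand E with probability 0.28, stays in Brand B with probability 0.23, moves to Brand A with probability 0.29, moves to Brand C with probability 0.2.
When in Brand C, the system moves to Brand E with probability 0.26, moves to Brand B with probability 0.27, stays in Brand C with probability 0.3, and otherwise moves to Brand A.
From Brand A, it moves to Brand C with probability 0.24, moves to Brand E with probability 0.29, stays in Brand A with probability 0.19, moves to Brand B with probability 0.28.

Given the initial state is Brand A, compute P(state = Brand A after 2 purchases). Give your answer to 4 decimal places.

Propagate the distribution vector 2 purchases from Brand A.
After 0 purchases: (0.0000, 0.0000, 0.0000, 1.0000)
After 1 purchase: (0.2900, 0.2800, 0.2400, 0.1900)
After 2 purchases: (0.2974, 0.2433, 0.2374, 0.2219)
P(in Brand A after 2 purchases) = 0.2219

0.2219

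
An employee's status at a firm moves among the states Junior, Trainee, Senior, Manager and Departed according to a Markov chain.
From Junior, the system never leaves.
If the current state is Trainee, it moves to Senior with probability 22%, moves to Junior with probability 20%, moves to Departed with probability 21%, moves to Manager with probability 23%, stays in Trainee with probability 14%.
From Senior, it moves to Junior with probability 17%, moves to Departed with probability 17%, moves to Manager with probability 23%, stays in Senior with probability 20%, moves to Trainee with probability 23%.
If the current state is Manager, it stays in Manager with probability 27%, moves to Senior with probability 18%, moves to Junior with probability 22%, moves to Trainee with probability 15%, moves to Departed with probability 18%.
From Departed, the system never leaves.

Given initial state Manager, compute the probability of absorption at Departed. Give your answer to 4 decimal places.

0.4690

Let h(s) be the probability of absorption at Departed starting from transient state s. Then h(Departed) = 1 and h(Junior) = 0. By first-step analysis:
h(Trainee) = 0.2·0 + 0.14·h(Trainee) + 0.22·h(Senior) + 0.23·h(Manager) + 0.21·1
h(Senior) = 0.17·0 + 0.23·h(Trainee) + 0.2·h(Senior) + 0.23·h(Manager) + 0.17·1
h(Manager) = 0.22·0 + 0.15·h(Trainee) + 0.18·h(Senior) + 0.27·h(Manager) + 0.18·1
Solving: h(Trainee) = 0.4949, h(Senior) = 0.4896, h(Manager) = 0.4690.
Starting from Manager, the probability is 0.4690.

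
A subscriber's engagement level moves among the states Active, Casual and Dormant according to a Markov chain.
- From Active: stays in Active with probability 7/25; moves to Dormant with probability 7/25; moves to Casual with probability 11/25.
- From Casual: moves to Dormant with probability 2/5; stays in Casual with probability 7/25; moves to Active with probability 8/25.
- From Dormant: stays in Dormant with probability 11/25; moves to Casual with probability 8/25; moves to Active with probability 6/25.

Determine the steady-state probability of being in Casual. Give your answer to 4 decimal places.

Let the stationary distribution be π with π = πP and π_1 + π_2 + π_3 = 1.
π_1 = 0.28·π_1 + 0.32·π_2 + 0.24·π_3
π_2 = 0.44·π_1 + 0.28·π_2 + 0.32·π_3
Solving with the normalization constraint gives π = (0.2783, 0.3398, 0.3819).
So the stationary probability of Casual is 0.3398.

0.3398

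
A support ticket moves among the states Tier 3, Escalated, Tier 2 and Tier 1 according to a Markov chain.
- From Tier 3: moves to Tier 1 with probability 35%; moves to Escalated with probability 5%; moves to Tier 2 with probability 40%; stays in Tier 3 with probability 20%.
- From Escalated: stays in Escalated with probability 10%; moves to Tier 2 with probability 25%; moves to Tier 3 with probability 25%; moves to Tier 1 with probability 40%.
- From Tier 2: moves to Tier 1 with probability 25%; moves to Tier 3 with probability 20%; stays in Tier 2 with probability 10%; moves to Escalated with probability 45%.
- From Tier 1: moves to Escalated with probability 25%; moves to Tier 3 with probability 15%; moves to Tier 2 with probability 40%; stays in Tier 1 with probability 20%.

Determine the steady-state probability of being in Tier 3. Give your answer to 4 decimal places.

Let the stationary distribution be π with π = πP and π_1 + π_2 + π_3 + π_4 = 1.
π_1 = 0.2·π_1 + 0.25·π_2 + 0.2·π_3 + 0.15·π_4
π_2 = 0.05·π_1 + 0.1·π_2 + 0.45·π_3 + 0.25·π_4
π_3 = 0.4·π_1 + 0.25·π_2 + 0.1·π_3 + 0.4·π_4
Solving with the normalization constraint gives π = (0.1971, 0.2320, 0.2809, 0.2900).
So the stationary probability of Tier 3 is 0.1971.

0.1971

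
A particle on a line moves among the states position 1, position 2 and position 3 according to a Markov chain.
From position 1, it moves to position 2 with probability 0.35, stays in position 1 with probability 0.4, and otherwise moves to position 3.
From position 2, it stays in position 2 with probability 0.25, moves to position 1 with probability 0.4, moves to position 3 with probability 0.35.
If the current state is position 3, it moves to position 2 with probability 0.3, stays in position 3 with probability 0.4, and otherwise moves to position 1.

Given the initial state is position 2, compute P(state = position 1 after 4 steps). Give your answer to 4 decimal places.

Propagate the distribution vector 4 steps from position 2.
After 0 steps: (0.0000, 1.0000, 0.0000)
After 1 step: (0.4000, 0.2500, 0.3500)
After 2 steps: (0.3650, 0.3075, 0.3275)
After 3 steps: (0.3673, 0.3029, 0.3299)
After 4 steps: (0.3670, 0.3032, 0.3298)
P(in position 1 after 4 steps) = 0.3670

0.3670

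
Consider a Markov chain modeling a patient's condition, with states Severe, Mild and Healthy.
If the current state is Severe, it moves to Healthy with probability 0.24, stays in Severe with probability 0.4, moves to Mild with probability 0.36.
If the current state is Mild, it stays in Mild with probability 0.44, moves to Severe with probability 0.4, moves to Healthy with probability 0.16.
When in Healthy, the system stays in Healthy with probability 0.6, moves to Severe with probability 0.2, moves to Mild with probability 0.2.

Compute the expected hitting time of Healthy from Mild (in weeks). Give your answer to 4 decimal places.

Let t(s) be the expected number of weeks to first reach Healthy from state s, with t(Healthy) = 0. Conditioning on the first week:
t(Severe) = 1 + 0.4·t(Severe) + 0.36·t(Mild)
t(Mild) = 1 + 0.4·t(Severe) + 0.44·t(Mild)
Solving: t(Severe) = 4.7917, t(Mild) = 5.2083.
Expected weeks from Mild to Healthy: 5.2083.

5.2083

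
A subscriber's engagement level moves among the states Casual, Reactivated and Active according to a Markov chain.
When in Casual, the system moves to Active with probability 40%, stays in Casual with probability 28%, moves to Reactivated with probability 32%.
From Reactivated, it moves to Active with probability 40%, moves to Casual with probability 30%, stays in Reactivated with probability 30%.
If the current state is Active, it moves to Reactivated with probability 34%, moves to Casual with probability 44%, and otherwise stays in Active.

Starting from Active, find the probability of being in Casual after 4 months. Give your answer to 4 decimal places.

Propagate the distribution vector 4 months from Active.
After 0 months: (0.0000, 0.0000, 1.0000)
After 1 month: (0.4400, 0.3400, 0.2200)
After 2 months: (0.3220, 0.3176, 0.3604)
After 3 months: (0.3440, 0.3209, 0.3351)
After 4 months: (0.3400, 0.3203, 0.3397)
P(in Casual after 4 months) = 0.3400

0.3400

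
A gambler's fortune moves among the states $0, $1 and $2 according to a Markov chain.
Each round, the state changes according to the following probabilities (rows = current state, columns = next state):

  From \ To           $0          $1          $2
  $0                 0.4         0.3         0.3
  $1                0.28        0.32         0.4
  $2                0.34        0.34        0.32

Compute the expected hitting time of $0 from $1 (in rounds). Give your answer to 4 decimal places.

Let t(s) be the expected number of rounds to first reach $0 from state s, with t($0) = 0. Conditioning on the first round:
t($1) = 1 + 0.32·t($1) + 0.4·t($2)
t($2) = 1 + 0.34·t($1) + 0.32·t($2)
Solving: t($1) = 3.3088, t($2) = 3.1250.
Expected rounds from $1 to $0: 3.3088.

3.3088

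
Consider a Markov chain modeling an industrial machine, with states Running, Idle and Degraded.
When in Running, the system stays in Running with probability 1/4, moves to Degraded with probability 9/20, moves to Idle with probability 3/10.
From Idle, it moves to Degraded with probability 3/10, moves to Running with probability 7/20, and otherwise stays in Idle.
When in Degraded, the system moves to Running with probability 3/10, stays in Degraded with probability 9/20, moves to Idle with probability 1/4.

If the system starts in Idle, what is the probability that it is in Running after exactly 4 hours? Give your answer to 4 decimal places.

0.2998

Propagate the distribution vector 4 hours from Idle.
After 0 hours: (0.0000, 1.0000, 0.0000)
After 1 hour: (0.3500, 0.3500, 0.3000)
After 2 hours: (0.3000, 0.3025, 0.3975)
After 3 hours: (0.3001, 0.2953, 0.4046)
After 4 hours: (0.2998, 0.2945, 0.4057)
P(in Running after 4 hours) = 0.2998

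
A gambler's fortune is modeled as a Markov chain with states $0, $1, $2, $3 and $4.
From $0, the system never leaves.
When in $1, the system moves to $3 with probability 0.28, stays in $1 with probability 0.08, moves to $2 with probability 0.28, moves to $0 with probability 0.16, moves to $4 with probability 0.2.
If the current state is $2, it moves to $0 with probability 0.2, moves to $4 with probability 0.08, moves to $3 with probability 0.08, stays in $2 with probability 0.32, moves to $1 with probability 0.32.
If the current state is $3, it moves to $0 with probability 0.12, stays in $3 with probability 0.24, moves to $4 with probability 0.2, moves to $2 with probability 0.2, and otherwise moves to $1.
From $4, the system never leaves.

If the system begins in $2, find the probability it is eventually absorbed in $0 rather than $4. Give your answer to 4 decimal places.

0.5808

Let h(s) be the probability of absorption at $0 starting from transient state s. Then h($0) = 1 and h($4) = 0. By first-step analysis:
h($1) = 0.16·1 + 0.08·h($1) + 0.28·h($2) + 0.28·h($3) + 0.2·0
h($2) = 0.2·1 + 0.32·h($1) + 0.32·h($2) + 0.08·h($3) + 0.08·0
h($3) = 0.12·1 + 0.24·h($1) + 0.2·h($2) + 0.24·h($3) + 0.2·0
Solving: h($1) = 0.4926, h($2) = 0.5808, h($3) = 0.4663.
Starting from $2, the probability is 0.5808.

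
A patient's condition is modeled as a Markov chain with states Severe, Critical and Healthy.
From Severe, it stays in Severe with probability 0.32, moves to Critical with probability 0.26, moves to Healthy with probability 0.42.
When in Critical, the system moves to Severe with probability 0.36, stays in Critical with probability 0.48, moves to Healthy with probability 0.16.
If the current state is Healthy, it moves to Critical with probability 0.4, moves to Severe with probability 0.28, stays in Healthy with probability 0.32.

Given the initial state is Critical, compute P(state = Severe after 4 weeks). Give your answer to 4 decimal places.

Propagate the distribution vector 4 weeks from Critical.
After 0 weeks: (0.0000, 1.0000, 0.0000)
After 1 week: (0.3600, 0.4800, 0.1600)
After 2 weeks: (0.3328, 0.3880, 0.2792)
After 3 weeks: (0.3244, 0.3844, 0.2912)
After 4 weeks: (0.3237, 0.3853, 0.2909)
P(in Severe after 4 weeks) = 0.3237

0.3237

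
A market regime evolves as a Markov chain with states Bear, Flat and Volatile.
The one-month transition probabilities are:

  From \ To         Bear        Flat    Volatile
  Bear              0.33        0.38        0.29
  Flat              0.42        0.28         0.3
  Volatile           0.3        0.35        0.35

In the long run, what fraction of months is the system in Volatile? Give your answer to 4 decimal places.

Let the stationary distribution be π with π = πP and π_1 + π_2 + π_3 = 1.
π_1 = 0.33·π_1 + 0.42·π_2 + 0.3·π_3
π_2 = 0.38·π_1 + 0.28·π_2 + 0.35·π_3
Solving with the normalization constraint gives π = (0.3510, 0.3369, 0.3121).
So the stationary probability of Volatile is 0.3121.

0.3121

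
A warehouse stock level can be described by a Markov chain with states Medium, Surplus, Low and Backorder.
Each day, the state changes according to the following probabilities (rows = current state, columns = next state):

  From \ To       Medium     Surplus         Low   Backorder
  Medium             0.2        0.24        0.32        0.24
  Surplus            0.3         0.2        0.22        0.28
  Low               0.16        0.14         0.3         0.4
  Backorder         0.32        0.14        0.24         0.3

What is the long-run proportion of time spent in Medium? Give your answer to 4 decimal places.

Let the stationary distribution be π with π = πP and π_1 + π_2 + π_3 + π_4 = 1.
π_1 = 0.2·π_1 + 0.3·π_2 + 0.16·π_3 + 0.32·π_4
π_2 = 0.24·π_1 + 0.2·π_2 + 0.14·π_3 + 0.14·π_4
π_3 = 0.32·π_1 + 0.22·π_2 + 0.3·π_3 + 0.24·π_4
Solving with the normalization constraint gives π = (0.2437, 0.1749, 0.2723, 0.3091).
So the stationary probability of Medium is 0.2437.

0.2437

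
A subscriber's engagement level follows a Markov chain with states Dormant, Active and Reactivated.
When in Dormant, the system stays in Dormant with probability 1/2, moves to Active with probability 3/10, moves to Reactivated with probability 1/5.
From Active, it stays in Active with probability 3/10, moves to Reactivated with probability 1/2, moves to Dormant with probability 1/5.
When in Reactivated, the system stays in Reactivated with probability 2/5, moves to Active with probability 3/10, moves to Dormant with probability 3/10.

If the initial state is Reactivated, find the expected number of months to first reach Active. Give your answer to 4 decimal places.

Let t(s) be the expected number of months to first reach Active from state s, with t(Active) = 0. Conditioning on the first month:
t(Dormant) = 1 + 0.5·t(Dormant) + 0.2·t(Reactivated)
t(Reactivated) = 1 + 0.3·t(Dormant) + 0.4·t(Reactivated)
Solving: t(Dormant) = 3.3333, t(Reactivated) = 3.3333.
Expected months from Reactivated to Active: 3.3333.

3.3333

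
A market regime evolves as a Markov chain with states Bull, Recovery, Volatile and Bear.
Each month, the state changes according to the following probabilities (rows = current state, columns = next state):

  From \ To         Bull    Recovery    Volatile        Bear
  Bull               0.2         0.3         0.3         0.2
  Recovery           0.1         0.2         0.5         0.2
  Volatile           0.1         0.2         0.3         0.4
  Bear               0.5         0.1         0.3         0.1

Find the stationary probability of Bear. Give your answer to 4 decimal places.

Let the stationary distribution be π with π = πP and π_1 + π_2 + π_3 + π_4 = 1.
π_1 = 0.2·π_1 + 0.1·π_2 + 0.1·π_3 + 0.5·π_4
π_2 = 0.3·π_1 + 0.2·π_2 + 0.2·π_3 + 0.1·π_4
π_3 = 0.3·π_1 + 0.5·π_2 + 0.3·π_3 + 0.3·π_4
Solving with the normalization constraint gives π = (0.2194, 0.1976, 0.3395, 0.2435).
So the stationary probability of Bear is 0.2435.

0.2435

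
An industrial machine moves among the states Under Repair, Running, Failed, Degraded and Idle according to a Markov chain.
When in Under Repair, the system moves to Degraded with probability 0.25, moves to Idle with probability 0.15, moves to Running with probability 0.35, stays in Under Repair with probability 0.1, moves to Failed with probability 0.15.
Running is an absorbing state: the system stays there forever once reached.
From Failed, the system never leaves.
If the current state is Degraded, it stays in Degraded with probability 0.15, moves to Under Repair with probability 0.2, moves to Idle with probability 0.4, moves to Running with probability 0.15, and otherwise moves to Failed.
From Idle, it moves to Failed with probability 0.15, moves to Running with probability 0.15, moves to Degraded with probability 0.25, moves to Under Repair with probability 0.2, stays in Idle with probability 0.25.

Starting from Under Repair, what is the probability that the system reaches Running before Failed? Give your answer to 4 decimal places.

Let h(s) be the probability of absorption at Running starting from transient state s. Then h(Running) = 1 and h(Failed) = 0. By first-step analysis:
h(Under Repair) = 0.1·h(Under Repair) + 0.35·1 + 0.15·0 + 0.25·h(Degraded) + 0.15·h(Idle)
h(Degraded) = 0.2·h(Under Repair) + 0.15·1 + 0.1·0 + 0.15·h(Degraded) + 0.4·h(Idle)
h(Idle) = 0.2·h(Under Repair) + 0.15·1 + 0.15·0 + 0.25·h(Degraded) + 0.25·h(Idle)
Solving: h(Under Repair) = 0.6510, h(Degraded) = 0.5995, h(Idle) = 0.5734.
Starting from Under Repair, the probability is 0.6510.

0.6510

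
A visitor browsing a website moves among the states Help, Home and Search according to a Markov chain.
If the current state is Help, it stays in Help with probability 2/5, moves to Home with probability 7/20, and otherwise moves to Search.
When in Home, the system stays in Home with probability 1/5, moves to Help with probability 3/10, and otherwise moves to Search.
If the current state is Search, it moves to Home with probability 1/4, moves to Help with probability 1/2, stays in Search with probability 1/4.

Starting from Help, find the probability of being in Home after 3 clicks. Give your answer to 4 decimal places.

Propagate the distribution vector 3 clicks from Help.
After 0 clicks: (1.0000, 0.0000, 0.0000)
After 1 click: (0.4000, 0.3500, 0.2500)
After 2 clicks: (0.3900, 0.2725, 0.3375)
After 3 clicks: (0.4065, 0.2754, 0.3181)
P(in Home after 3 clicks) = 0.2754

0.2754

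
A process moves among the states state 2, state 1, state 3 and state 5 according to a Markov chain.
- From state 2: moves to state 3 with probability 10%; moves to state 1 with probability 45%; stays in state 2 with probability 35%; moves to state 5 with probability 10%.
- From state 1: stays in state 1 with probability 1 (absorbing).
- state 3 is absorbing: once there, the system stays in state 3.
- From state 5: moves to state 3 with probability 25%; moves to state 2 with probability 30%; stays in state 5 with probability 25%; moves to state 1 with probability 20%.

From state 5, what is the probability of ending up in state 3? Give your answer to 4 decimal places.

0.4208

Let h(s) be the probability of absorption at state 3 starting from transient state s. Then h(state 3) = 1 and h(state 1) = 0. By first-step analysis:
h(state 2) = 0.35·h(state 2) + 0.45·0 + 0.1·1 + 0.1·h(state 5)
h(state 5) = 0.3·h(state 2) + 0.2·0 + 0.25·1 + 0.25·h(state 5)
Solving: h(state 2) = 0.2186, h(state 5) = 0.4208.
Starting from state 5, the probability is 0.4208.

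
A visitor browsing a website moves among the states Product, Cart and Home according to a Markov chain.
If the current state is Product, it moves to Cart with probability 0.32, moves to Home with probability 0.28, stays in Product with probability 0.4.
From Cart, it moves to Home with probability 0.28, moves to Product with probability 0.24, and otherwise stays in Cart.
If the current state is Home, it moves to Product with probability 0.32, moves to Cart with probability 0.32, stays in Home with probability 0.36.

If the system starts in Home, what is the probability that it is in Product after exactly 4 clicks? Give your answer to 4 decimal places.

Propagate the distribution vector 4 clicks from Home.
After 0 clicks: (0.0000, 0.0000, 1.0000)
After 1 click: (0.3200, 0.3200, 0.3600)
After 2 clicks: (0.3200, 0.3712, 0.3088)
After 3 clicks: (0.3159, 0.3794, 0.3047)
After 4 clicks: (0.3149, 0.3807, 0.3044)
P(in Product after 4 clicks) = 0.3149

0.3149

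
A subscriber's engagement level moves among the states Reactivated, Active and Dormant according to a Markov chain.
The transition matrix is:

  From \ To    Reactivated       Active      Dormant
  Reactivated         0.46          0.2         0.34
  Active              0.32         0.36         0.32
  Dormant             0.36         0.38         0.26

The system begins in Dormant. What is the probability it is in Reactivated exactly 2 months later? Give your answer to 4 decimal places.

0.3808

Sum over the intermediate state after 1 month:
P = P(Dormant→Reactivated)·P(Reactivated→Reactivated) + P(Dormant→Active)·P(Active→Reactivated) + P(Dormant→Dormant)·P(Dormant→Reactivated)
  = 0.36×0.46 + 0.38×0.32 + 0.26×0.36
  = 0.1656 + 0.1216 + 0.0936 = 0.3808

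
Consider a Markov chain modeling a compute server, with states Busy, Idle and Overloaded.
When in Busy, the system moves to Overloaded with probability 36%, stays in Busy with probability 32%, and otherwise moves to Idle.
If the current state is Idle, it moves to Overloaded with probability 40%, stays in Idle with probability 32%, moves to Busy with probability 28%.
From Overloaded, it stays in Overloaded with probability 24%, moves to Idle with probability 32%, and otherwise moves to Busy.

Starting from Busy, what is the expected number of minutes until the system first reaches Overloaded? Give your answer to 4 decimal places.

2.6824

Let t(s) be the expected number of minutes to first reach Overloaded from state s, with t(Overloaded) = 0. Conditioning on the first minute:
t(Busy) = 1 + 0.32·t(Busy) + 0.32·t(Idle)
t(Idle) = 1 + 0.28·t(Busy) + 0.32·t(Idle)
Solving: t(Busy) = 2.6824, t(Idle) = 2.5751.
Expected minutes from Busy to Overloaded: 2.6824.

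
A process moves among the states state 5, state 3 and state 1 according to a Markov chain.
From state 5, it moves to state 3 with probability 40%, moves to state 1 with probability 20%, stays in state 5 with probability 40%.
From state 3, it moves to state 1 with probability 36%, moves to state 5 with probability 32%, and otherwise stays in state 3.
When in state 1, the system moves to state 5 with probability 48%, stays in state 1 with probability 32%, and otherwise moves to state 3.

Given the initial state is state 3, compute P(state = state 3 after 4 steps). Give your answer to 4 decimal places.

0.3179

Propagate the distribution vector 4 steps from state 3.
After 0 steps: (0.0000, 1.0000, 0.0000)
After 1 step: (0.3200, 0.3200, 0.3600)
After 2 steps: (0.4032, 0.3024, 0.2944)
After 3 steps: (0.3994, 0.3169, 0.2837)
After 4 steps: (0.3973, 0.3179, 0.2848)
P(in state 3 after 4 steps) = 0.3179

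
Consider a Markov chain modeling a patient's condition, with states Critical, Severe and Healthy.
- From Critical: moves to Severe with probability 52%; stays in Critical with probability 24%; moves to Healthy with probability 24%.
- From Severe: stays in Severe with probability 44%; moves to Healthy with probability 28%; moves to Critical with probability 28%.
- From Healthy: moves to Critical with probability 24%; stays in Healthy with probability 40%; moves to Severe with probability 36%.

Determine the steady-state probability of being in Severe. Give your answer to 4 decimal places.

Let the stationary distribution be π with π = πP and π_1 + π_2 + π_3 = 1.
π_1 = 0.24·π_1 + 0.28·π_2 + 0.24·π_3
π_2 = 0.52·π_1 + 0.44·π_2 + 0.36·π_3
Solving with the normalization constraint gives π = (0.2574, 0.4361, 0.3065).
So the stationary probability of Severe is 0.4361.

0.4361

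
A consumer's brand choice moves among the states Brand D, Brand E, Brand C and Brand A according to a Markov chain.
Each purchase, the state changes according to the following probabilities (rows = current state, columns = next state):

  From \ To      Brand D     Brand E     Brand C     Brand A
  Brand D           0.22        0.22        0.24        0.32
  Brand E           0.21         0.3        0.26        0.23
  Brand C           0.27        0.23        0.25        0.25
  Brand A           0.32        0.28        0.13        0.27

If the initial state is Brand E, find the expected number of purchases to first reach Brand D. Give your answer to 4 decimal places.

3.9931

Let t(s) be the expected number of purchases to first reach Brand D from state s, with t(Brand D) = 0. Conditioning on the first purchase:
t(Brand E) = 1 + 0.3·t(Brand E) + 0.26·t(Brand C) + 0.23·t(Brand A)
t(Brand C) = 1 + 0.23·t(Brand E) + 0.25·t(Brand C) + 0.25·t(Brand A)
t(Brand A) = 1 + 0.28·t(Brand E) + 0.13·t(Brand C) + 0.27·t(Brand A)
Solving: t(Brand E) = 3.9931, t(Brand C) = 3.7475, t(Brand A) = 3.5688.
Expected purchases from Brand E to Brand D: 3.9931.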